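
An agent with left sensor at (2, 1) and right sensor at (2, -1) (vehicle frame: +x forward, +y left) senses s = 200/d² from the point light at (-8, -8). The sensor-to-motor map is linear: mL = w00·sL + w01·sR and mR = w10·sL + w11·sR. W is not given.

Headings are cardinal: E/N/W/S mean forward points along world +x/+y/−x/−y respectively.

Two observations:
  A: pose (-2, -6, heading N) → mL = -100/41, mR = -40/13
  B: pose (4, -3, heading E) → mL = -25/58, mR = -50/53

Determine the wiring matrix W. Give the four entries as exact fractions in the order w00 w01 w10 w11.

-1/2 0 0 -1

obs A: pose=(-2,-6,N) → sL=200/41, sR=40/13, mL=-100/41, mR=-40/13
obs B: pose=(4,-3,E) → sL=25/29, sR=50/53, mL=-25/58, mR=-50/53
sensor matrix S = [[200/41, 40/13], [25/29, 50/53]]; det S = 1597000/819221
solve [mL_A; mL_B] = S·[w00; w01] and [mR_A; mR_B] = S·[w10; w11]:
  w00 = -1/2, w01 = 0, w10 = 0, w11 = -1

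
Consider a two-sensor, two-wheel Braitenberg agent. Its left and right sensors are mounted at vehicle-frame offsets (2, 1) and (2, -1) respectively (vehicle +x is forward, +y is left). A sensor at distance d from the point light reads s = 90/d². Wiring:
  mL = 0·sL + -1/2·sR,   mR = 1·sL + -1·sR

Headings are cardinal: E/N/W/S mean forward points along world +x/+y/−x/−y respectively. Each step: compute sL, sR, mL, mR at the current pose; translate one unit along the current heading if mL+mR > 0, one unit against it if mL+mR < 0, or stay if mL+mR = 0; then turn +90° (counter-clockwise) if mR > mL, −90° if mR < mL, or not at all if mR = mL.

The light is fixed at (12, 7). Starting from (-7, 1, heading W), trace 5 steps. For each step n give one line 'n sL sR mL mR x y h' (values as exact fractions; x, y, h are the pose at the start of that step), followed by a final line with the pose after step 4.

0 9/49 45/233 -45/466 -108/11417 -7 1 W
1 90/353 18/85 -9/85 1296/30005 -6 1 S
2 45/136 45/146 -45/292 225/9928 -6 2 E
3 90/409 10/37 -5/37 -760/15133 -7 2 N
4 9/49 45/233 -45/466 -108/11417 -7 1 W
final -6 1 S

n=0: pose=(-7,1,W); sL=9/49, sR=45/233; mL=-45/466, mR=-108/11417; mL+mR=-2421/22834 → advance -1; mR−mL=1989/22834 → turn +1·90°
n=1: pose=(-6,1,S); sL=90/353, sR=18/85; mL=-9/85, mR=1296/30005; mL+mR=-1881/30005 → advance -1; mR−mL=4473/30005 → turn +1·90°
n=2: pose=(-6,2,E); sL=45/136, sR=45/146; mL=-45/292, mR=225/9928; mL+mR=-1305/9928 → advance -1; mR−mL=1755/9928 → turn +1·90°
n=3: pose=(-7,2,N); sL=90/409, sR=10/37; mL=-5/37, mR=-760/15133; mL+mR=-2805/15133 → advance -1; mR−mL=1285/15133 → turn +1·90°
n=4: pose=(-7,1,W); sL=9/49, sR=45/233; mL=-45/466, mR=-108/11417; mL+mR=-2421/22834 → advance -1; mR−mL=1989/22834 → turn +1·90°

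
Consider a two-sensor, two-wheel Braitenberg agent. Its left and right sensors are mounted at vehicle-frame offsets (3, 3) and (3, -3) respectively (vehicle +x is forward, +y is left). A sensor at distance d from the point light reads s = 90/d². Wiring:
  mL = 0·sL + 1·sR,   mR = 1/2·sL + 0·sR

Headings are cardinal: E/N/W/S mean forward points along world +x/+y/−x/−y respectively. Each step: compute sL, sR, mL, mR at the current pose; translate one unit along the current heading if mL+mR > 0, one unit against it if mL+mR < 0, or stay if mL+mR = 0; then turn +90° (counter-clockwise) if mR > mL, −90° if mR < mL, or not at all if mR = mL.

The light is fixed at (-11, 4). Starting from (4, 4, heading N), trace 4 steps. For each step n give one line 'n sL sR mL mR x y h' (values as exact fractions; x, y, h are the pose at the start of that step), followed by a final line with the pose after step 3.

0 10/17 10/37 10/37 5/17 4 4 N
1 45/74 9/16 9/16 45/148 4 5 W
2 90/137 18/61 18/61 45/137 3 5 N
3 45/61 45/73 45/73 45/122 3 6 W
final 2 6 N

n=0: pose=(4,4,N); sL=10/17, sR=10/37; mL=10/37, mR=5/17; mL+mR=355/629 → advance +1; mR−mL=15/629 → turn +1·90°
n=1: pose=(4,5,W); sL=45/74, sR=9/16; mL=9/16, mR=45/148; mL+mR=513/592 → advance +1; mR−mL=-153/592 → turn -1·90°
n=2: pose=(3,5,N); sL=90/137, sR=18/61; mL=18/61, mR=45/137; mL+mR=5211/8357 → advance +1; mR−mL=279/8357 → turn +1·90°
n=3: pose=(3,6,W); sL=45/61, sR=45/73; mL=45/73, mR=45/122; mL+mR=8775/8906 → advance +1; mR−mL=-2205/8906 → turn -1·90°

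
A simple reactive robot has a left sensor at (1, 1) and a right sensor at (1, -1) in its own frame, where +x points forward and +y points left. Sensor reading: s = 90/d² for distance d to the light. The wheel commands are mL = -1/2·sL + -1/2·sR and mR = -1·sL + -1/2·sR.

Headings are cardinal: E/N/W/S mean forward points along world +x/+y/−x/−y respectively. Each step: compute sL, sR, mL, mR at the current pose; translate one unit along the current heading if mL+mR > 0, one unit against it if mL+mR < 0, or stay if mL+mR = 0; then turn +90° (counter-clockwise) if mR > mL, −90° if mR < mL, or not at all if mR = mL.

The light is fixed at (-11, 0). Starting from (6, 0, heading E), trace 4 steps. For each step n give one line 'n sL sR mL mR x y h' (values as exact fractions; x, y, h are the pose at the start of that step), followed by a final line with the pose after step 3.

0 18/65 18/65 -18/65 -27/65 6 0 E
1 9/29 45/113 -1161/3277 -3339/6554 5 0 S
2 2/5 90/229 -454/1145 -683/1145 5 1 W
3 9/26 45/164 -1323/4264 -2061/4264 6 1 N
final 6 0 E

n=0: pose=(6,0,E); sL=18/65, sR=18/65; mL=-18/65, mR=-27/65; mL+mR=-9/13 → advance -1; mR−mL=-9/65 → turn -1·90°
n=1: pose=(5,0,S); sL=9/29, sR=45/113; mL=-1161/3277, mR=-3339/6554; mL+mR=-5661/6554 → advance -1; mR−mL=-9/58 → turn -1·90°
n=2: pose=(5,1,W); sL=2/5, sR=90/229; mL=-454/1145, mR=-683/1145; mL+mR=-1137/1145 → advance -1; mR−mL=-1/5 → turn -1·90°
n=3: pose=(6,1,N); sL=9/26, sR=45/164; mL=-1323/4264, mR=-2061/4264; mL+mR=-423/533 → advance -1; mR−mL=-9/52 → turn -1·90°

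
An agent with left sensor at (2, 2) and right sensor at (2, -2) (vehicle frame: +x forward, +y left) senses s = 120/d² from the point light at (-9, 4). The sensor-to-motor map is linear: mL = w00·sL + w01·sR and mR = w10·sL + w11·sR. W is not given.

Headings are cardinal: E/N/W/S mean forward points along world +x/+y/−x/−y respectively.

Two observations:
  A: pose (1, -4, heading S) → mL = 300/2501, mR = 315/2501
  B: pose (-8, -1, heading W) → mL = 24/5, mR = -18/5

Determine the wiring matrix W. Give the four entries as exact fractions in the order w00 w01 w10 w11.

obs A: pose=(1,-4,S) → sL=30/61, sR=30/41, mL=300/2501, mR=315/2501
obs B: pose=(-8,-1,W) → sL=12/5, sR=12, mL=24/5, mR=-18/5
sensor matrix S = [[30/61, 30/41], [12/5, 12]]; det S = 10368/2501
solve [mL_A; mL_B] = S·[w00; w01] and [mR_A; mR_B] = S·[w10; w11]:
  w00 = -1/2, w01 = 1/2, w10 = 1, w11 = -1/2

-1/2 1/2 1 -1/2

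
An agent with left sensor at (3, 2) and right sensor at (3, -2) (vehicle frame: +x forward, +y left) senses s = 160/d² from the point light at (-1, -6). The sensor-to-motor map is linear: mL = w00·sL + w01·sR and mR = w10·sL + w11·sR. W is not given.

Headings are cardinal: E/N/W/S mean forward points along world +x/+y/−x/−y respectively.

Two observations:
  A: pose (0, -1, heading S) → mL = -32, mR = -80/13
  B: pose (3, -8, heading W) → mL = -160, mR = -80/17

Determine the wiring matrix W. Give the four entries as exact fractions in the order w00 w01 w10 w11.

0 -1 -1/2 0

obs A: pose=(0,-1,S) → sL=160/13, sR=32, mL=-32, mR=-80/13
obs B: pose=(3,-8,W) → sL=160/17, sR=160, mL=-160, mR=-80/17
sensor matrix S = [[160/13, 32], [160/17, 160]]; det S = 368640/221
solve [mL_A; mL_B] = S·[w00; w01] and [mR_A; mR_B] = S·[w10; w11]:
  w00 = 0, w01 = -1, w10 = -1/2, w11 = 0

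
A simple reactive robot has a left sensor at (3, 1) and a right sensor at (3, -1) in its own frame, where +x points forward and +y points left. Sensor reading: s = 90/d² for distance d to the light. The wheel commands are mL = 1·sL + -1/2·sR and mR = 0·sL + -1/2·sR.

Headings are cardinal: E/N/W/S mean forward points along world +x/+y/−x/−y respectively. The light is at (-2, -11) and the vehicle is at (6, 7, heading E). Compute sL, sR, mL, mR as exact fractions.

45/241 9/41 1521/19762 -9/82

left sensor world pos  = (9, 8); dL² = 482
right sensor world pos = (9, 6); dR² = 410
sL = 90/482 = 45/241
sR = 90/410 = 9/41
mL = 1·sL + -1/2·sR = 1521/19762
mR = 0·sL + -1/2·sR = -9/82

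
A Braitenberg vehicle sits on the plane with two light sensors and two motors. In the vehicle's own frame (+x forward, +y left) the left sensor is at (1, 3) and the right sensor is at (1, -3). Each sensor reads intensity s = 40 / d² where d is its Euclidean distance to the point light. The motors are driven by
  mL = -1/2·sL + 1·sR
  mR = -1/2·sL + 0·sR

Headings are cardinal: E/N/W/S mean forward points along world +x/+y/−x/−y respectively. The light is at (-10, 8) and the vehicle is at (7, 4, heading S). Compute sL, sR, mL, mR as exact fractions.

left sensor world pos  = (10, 3); dL² = 425
right sensor world pos = (4, 3); dR² = 221
sL = 40/425 = 8/85
sR = 40/221 = 40/221
mL = -1/2·sL + 1·sR = 148/1105
mR = -1/2·sL + 0·sR = -4/85

8/85 40/221 148/1105 -4/85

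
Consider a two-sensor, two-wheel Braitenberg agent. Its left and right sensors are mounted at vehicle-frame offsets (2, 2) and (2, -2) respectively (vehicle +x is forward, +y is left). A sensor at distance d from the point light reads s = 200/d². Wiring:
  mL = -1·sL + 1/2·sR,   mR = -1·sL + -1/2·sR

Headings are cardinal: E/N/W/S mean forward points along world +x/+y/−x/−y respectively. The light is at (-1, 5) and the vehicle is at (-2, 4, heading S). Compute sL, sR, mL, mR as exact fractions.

left sensor world pos  = (0, 2); dL² = 10
right sensor world pos = (-4, 2); dR² = 18
sL = 200/10 = 20
sR = 200/18 = 100/9
mL = -1·sL + 1/2·sR = -130/9
mR = -1·sL + -1/2·sR = -230/9

20 100/9 -130/9 -230/9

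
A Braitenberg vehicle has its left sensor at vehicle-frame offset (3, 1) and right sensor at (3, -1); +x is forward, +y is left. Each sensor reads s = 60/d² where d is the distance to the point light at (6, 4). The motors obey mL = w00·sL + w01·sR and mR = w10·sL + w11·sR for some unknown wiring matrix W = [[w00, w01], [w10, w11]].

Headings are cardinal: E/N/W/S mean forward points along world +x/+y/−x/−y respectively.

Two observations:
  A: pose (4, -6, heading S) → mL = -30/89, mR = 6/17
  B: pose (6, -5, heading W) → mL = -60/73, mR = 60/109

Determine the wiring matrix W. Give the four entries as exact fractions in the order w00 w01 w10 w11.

0 -1 1 0

obs A: pose=(4,-6,S) → sL=6/17, sR=30/89, mL=-30/89, mR=6/17
obs B: pose=(6,-5,W) → sL=60/109, sR=60/73, mL=-60/73, mR=60/109
sensor matrix S = [[6/17, 30/89], [60/109, 60/73]]; det S = 1258560/12038941
solve [mL_A; mL_B] = S·[w00; w01] and [mR_A; mR_B] = S·[w10; w11]:
  w00 = 0, w01 = -1, w10 = 1, w11 = 0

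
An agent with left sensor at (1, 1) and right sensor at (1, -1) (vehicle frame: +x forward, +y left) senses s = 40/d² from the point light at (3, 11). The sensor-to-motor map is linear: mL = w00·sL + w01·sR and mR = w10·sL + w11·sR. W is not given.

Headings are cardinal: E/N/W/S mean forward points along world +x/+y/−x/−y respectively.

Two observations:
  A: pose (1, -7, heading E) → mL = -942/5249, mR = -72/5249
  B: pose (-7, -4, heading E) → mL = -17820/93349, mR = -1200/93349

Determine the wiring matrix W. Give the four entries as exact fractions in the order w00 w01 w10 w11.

obs A: pose=(1,-7,E) → sL=4/29, sR=20/181, mL=-942/5249, mR=-72/5249
obs B: pose=(-7,-4,E) → sL=40/277, sR=40/337, mL=-17820/93349, mR=-1200/93349
sensor matrix S = [[4/29, 20/181], [40/277, 40/337]]; det S = 203520/489988901
solve [mL_A; mL_B] = S·[w00; w01] and [mR_A; mR_B] = S·[w10; w11]:
  w00 = -1/2, w01 = -1, w10 = -1/2, w11 = 1/2

-1/2 -1 -1/2 1/2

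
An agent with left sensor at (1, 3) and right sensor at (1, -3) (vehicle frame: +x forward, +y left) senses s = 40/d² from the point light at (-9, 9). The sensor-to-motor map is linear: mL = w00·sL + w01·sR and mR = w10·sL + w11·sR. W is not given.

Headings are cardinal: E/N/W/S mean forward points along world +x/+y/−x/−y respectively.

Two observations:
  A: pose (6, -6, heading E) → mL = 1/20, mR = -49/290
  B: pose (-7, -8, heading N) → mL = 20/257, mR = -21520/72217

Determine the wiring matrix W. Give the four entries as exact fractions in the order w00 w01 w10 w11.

obs A: pose=(6,-6,E) → sL=1/10, sR=2/29, mL=1/20, mR=-49/290
obs B: pose=(-7,-8,N) → sL=40/257, sR=40/281, mL=20/257, mR=-21520/72217
sensor matrix S = [[1/10, 2/29], [40/257, 40/281]]; det S = 7332/2094293
solve [mL_A; mL_B] = S·[w00; w01] and [mR_A; mR_B] = S·[w10; w11]:
  w00 = 1/2, w01 = 0, w10 = -1, w11 = -1

1/2 0 -1 -1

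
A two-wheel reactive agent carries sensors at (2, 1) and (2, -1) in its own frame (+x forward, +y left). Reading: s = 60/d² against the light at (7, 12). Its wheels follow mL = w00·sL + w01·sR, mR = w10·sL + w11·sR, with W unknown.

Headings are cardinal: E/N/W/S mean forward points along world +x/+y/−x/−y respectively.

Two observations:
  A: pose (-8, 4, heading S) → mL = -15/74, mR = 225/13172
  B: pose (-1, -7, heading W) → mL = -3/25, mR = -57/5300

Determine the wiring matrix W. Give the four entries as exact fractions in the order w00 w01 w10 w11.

obs A: pose=(-8,4,S) → sL=15/74, sR=15/89, mL=-15/74, mR=225/13172
obs B: pose=(-1,-7,W) → sL=3/25, sR=15/106, mL=-3/25, mR=-57/5300
sensor matrix S = [[15/74, 15/89], [3/25, 15/106]]; det S = 29529/3490580
solve [mL_A; mL_B] = S·[w00; w01] and [mR_A; mR_B] = S·[w10; w11]:
  w00 = -1, w01 = 0, w10 = 1/2, w11 = -1/2

-1 0 1/2 -1/2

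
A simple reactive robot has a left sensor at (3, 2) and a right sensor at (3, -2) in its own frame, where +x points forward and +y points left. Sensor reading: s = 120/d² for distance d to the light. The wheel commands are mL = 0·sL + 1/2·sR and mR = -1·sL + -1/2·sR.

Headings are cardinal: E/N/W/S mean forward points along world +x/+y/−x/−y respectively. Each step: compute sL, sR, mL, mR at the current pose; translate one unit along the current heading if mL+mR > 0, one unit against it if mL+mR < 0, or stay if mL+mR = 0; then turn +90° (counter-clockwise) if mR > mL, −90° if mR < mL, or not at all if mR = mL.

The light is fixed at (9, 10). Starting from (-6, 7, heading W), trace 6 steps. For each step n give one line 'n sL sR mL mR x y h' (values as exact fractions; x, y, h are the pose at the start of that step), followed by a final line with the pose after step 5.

n=0: pose=(-6,7,W); sL=120/349, sR=24/65; mL=12/65, mR=-11988/22685; mL+mR=-120/349 → advance -1; mR−mL=-16176/22685 → turn -1·90°
n=1: pose=(-5,7,N); sL=15/32, sR=5/6; mL=5/12, mR=-85/96; mL+mR=-15/32 → advance -1; mR−mL=-125/96 → turn -1·90°
n=2: pose=(-5,6,E); sL=24/25, sR=120/157; mL=60/157, mR=-5268/3925; mL+mR=-24/25 → advance -1; mR−mL=-6768/3925 → turn -1·90°
n=3: pose=(-6,6,S); sL=60/109, sR=60/169; mL=30/169, mR=-13410/18421; mL+mR=-60/109 → advance -1; mR−mL=-16680/18421 → turn -1·90°
n=4: pose=(-6,7,W); sL=120/349, sR=24/65; mL=12/65, mR=-11988/22685; mL+mR=-120/349 → advance -1; mR−mL=-16176/22685 → turn -1·90°
n=5: pose=(-5,7,N); sL=15/32, sR=5/6; mL=5/12, mR=-85/96; mL+mR=-15/32 → advance -1; mR−mL=-125/96 → turn -1·90°

0 120/349 24/65 12/65 -11988/22685 -6 7 W
1 15/32 5/6 5/12 -85/96 -5 7 N
2 24/25 120/157 60/157 -5268/3925 -5 6 E
3 60/109 60/169 30/169 -13410/18421 -6 6 S
4 120/349 24/65 12/65 -11988/22685 -6 7 W
5 15/32 5/6 5/12 -85/96 -5 7 N
final -5 6 E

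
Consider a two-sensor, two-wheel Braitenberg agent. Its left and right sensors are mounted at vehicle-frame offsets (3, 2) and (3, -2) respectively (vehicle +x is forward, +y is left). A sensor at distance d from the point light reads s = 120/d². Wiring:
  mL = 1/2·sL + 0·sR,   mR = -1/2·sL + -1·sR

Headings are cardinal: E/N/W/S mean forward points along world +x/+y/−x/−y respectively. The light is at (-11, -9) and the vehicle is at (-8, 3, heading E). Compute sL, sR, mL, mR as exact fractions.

15/29 15/17 15/58 -1125/986

left sensor world pos  = (-5, 5); dL² = 232
right sensor world pos = (-5, 1); dR² = 136
sL = 120/232 = 15/29
sR = 120/136 = 15/17
mL = 1/2·sL + 0·sR = 15/58
mR = -1/2·sL + -1·sR = -1125/986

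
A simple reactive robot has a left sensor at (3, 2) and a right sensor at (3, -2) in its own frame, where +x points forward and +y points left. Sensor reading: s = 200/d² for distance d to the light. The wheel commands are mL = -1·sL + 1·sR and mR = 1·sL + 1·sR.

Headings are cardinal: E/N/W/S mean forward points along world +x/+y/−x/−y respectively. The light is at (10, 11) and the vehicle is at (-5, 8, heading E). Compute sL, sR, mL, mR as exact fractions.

left sensor world pos  = (-2, 10); dL² = 145
right sensor world pos = (-2, 6); dR² = 169
sL = 200/145 = 40/29
sR = 200/169 = 200/169
mL = -1·sL + 1·sR = -960/4901
mR = 1·sL + 1·sR = 12560/4901

40/29 200/169 -960/4901 12560/4901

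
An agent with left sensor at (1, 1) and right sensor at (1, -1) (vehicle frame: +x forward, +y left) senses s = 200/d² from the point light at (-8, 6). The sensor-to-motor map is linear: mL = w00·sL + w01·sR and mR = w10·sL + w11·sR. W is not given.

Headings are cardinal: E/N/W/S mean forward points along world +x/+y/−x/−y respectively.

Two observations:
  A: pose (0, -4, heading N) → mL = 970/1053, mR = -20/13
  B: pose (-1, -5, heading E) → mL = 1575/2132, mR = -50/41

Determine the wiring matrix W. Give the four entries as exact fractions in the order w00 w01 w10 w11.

1 -1/2 -1 0

obs A: pose=(0,-4,N) → sL=20/13, sR=100/81, mL=970/1053, mR=-20/13
obs B: pose=(-1,-5,E) → sL=50/41, sR=25/26, mL=1575/2132, mR=-50/41
sensor matrix S = [[20/13, 100/81], [50/41, 25/26]]; det S = -14750/561249
solve [mL_A; mL_B] = S·[w00; w01] and [mR_A; mR_B] = S·[w10; w11]:
  w00 = 1, w01 = -1/2, w10 = -1, w11 = 0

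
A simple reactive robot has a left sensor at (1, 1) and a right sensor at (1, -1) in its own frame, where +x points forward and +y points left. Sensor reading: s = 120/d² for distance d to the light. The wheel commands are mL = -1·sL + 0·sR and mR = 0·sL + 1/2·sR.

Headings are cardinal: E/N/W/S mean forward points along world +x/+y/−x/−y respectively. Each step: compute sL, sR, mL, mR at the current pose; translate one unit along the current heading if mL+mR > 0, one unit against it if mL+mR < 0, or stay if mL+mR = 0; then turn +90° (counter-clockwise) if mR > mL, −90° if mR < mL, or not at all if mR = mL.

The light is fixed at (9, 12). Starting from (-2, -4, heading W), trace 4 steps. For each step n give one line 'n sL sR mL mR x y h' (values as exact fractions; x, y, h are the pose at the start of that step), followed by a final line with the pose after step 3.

n=0: pose=(-2,-4,W); sL=120/433, sR=40/123; mL=-120/433, mR=20/123; mL+mR=-6100/53259 → advance -1; mR−mL=23420/53259 → turn +1·90°
n=1: pose=(-1,-4,S); sL=12/37, sR=12/41; mL=-12/37, mR=6/41; mL+mR=-270/1517 → advance -1; mR−mL=714/1517 → turn +1·90°
n=2: pose=(-1,-3,E); sL=120/277, sR=120/337; mL=-120/277, mR=60/337; mL+mR=-23820/93349 → advance -1; mR−mL=57060/93349 → turn +1·90°
n=3: pose=(-2,-3,N); sL=6/17, sR=15/37; mL=-6/17, mR=15/74; mL+mR=-189/1258 → advance -1; mR−mL=699/1258 → turn +1·90°

0 120/433 40/123 -120/433 20/123 -2 -4 W
1 12/37 12/41 -12/37 6/41 -1 -4 S
2 120/277 120/337 -120/277 60/337 -1 -3 E
3 6/17 15/37 -6/17 15/74 -2 -3 N
final -2 -4 W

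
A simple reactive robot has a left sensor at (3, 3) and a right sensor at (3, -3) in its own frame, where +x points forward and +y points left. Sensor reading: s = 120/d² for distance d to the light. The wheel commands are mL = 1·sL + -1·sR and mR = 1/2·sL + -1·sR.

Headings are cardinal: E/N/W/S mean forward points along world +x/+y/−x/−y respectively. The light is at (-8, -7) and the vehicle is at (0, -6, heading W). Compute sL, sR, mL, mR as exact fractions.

left sensor world pos  = (-3, -9); dL² = 29
right sensor world pos = (-3, -3); dR² = 41
sL = 120/29 = 120/29
sR = 120/41 = 120/41
mL = 1·sL + -1·sR = 1440/1189
mR = 1/2·sL + -1·sR = -1020/1189

120/29 120/41 1440/1189 -1020/1189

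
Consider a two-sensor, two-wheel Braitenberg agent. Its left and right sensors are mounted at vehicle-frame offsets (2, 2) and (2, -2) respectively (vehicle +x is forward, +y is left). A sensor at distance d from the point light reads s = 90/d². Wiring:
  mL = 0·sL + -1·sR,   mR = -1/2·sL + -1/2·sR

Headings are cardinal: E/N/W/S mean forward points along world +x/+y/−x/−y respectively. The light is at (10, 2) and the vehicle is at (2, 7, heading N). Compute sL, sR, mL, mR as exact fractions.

90/149 18/17 -18/17 -2106/2533

left sensor world pos  = (0, 9); dL² = 149
right sensor world pos = (4, 9); dR² = 85
sL = 90/149 = 90/149
sR = 90/85 = 18/17
mL = 0·sL + -1·sR = -18/17
mR = -1/2·sL + -1/2·sR = -2106/2533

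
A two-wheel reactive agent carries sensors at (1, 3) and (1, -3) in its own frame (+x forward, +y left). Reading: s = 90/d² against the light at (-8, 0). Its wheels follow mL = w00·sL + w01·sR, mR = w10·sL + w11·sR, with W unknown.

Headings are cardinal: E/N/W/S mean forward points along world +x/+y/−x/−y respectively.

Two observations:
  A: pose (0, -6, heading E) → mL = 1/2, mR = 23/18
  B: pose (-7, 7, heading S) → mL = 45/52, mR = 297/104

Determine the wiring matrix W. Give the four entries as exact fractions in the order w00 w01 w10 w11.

obs A: pose=(0,-6,E) → sL=1, sR=5/9, mL=1/2, mR=23/18
obs B: pose=(-7,7,S) → sL=45/26, sR=9/4, mL=45/52, mR=297/104
sensor matrix S = [[1, 5/9], [45/26, 9/4]]; det S = 67/52
solve [mL_A; mL_B] = S·[w00; w01] and [mR_A; mR_B] = S·[w10; w11]:
  w00 = 1/2, w01 = 0, w10 = 1, w11 = 1/2

1/2 0 1 1/2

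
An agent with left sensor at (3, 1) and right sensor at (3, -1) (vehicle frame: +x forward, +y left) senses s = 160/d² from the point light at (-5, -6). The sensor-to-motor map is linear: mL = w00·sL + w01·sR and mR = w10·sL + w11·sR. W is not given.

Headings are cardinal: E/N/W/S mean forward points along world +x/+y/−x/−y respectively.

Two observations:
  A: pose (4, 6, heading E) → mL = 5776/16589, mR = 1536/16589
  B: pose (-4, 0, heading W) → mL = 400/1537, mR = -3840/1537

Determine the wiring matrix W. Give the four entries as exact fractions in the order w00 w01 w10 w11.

obs A: pose=(4,6,E) → sL=160/313, sR=32/53, mL=5776/16589, mR=1536/16589
obs B: pose=(-4,0,W) → sL=160/29, sR=160/53, mL=400/1537, mR=-3840/1537
sensor matrix S = [[160/313, 32/53], [160/29, 160/53]]; det S = -860160/481081
solve [mL_A; mL_B] = S·[w00; w01] and [mR_A; mR_B] = S·[w10; w11]:
  w00 = -1/2, w01 = 1, w10 = -1, w11 = 1

-1/2 1 -1 1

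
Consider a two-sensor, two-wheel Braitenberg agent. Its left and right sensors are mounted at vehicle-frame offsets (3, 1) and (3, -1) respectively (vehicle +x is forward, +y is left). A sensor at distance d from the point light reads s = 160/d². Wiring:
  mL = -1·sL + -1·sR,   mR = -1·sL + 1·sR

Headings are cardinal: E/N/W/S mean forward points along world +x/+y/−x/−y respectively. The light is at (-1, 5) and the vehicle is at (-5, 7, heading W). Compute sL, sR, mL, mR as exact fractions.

left sensor world pos  = (-8, 6); dL² = 50
right sensor world pos = (-8, 8); dR² = 58
sL = 160/50 = 16/5
sR = 160/58 = 80/29
mL = -1·sL + -1·sR = -864/145
mR = -1·sL + 1·sR = -64/145

16/5 80/29 -864/145 -64/145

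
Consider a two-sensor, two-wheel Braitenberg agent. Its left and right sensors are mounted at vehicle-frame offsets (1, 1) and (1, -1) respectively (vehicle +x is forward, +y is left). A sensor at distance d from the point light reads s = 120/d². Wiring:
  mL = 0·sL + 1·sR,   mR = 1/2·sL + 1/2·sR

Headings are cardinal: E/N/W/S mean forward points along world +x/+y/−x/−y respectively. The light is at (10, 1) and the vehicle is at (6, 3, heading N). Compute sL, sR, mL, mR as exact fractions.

60/17 20/3 20/3 260/51

left sensor world pos  = (5, 4); dL² = 34
right sensor world pos = (7, 4); dR² = 18
sL = 120/34 = 60/17
sR = 120/18 = 20/3
mL = 0·sL + 1·sR = 20/3
mR = 1/2·sL + 1/2·sR = 260/51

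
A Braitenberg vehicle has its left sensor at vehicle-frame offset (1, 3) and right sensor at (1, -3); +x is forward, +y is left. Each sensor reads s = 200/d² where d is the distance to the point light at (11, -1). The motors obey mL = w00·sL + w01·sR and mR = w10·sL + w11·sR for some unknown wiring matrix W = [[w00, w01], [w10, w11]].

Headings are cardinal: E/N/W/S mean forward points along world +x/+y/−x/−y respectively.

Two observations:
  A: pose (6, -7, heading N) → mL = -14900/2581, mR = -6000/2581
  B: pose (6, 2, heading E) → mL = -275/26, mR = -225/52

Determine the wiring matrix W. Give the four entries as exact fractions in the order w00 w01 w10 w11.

obs A: pose=(6,-7,N) → sL=200/89, sR=200/29, mL=-14900/2581, mR=-6000/2581
obs B: pose=(6,2,E) → sL=50/13, sR=25/2, mL=-275/26, mR=-225/52
sensor matrix S = [[200/89, 200/29], [50/13, 25/2]]; det S = 52500/33553
solve [mL_A; mL_B] = S·[w00; w01] and [mR_A; mR_B] = S·[w10; w11]:
  w00 = 1/2, w01 = -1, w10 = 1/2, w11 = -1/2

1/2 -1 1/2 -1/2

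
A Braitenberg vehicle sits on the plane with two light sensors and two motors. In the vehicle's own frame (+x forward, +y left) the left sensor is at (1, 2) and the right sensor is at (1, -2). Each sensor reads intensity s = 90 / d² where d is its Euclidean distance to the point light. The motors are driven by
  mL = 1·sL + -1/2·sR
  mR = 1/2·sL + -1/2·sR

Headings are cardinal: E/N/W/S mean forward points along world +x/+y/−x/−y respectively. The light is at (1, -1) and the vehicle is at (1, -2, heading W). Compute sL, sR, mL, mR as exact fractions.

left sensor world pos  = (0, -4); dL² = 10
right sensor world pos = (0, 0); dR² = 2
sL = 90/10 = 9
sR = 90/2 = 45
mL = 1·sL + -1/2·sR = -27/2
mR = 1/2·sL + -1/2·sR = -18

9 45 -27/2 -18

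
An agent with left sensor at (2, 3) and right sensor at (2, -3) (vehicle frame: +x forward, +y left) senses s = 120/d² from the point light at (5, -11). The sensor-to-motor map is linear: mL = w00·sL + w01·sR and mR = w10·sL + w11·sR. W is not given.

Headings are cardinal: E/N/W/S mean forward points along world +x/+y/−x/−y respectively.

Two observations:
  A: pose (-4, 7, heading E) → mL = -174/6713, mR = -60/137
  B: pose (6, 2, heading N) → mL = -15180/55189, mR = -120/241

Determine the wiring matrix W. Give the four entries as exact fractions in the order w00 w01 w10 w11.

obs A: pose=(-4,7,E) → sL=12/49, sR=60/137, mL=-174/6713, mR=-60/137
obs B: pose=(6,2,N) → sL=120/229, sR=120/241, mL=-15180/55189, mR=-120/241
sensor matrix S = [[12/49, 60/137], [120/229, 120/241]]; det S = -39847680/370483757
solve [mL_A; mL_B] = S·[w00; w01] and [mR_A; mR_B] = S·[w10; w11]:
  w00 = -1, w01 = 1/2, w10 = 0, w11 = -1

-1 1/2 0 -1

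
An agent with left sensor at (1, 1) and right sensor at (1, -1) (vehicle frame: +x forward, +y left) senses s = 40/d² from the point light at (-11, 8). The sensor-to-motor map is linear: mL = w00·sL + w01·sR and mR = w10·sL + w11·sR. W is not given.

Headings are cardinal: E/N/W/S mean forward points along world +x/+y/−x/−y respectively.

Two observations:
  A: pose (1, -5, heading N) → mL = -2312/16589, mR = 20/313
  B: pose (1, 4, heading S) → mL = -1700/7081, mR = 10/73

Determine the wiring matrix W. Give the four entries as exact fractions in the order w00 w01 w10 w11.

obs A: pose=(1,-5,N) → sL=8/53, sR=40/313, mL=-2312/16589, mR=20/313
obs B: pose=(1,4,S) → sL=20/97, sR=20/73, mL=-1700/7081, mR=10/73
sensor matrix S = [[8/53, 40/313], [20/97, 20/73]]; det S = 1762560/117466709
solve [mL_A; mL_B] = S·[w00; w01] and [mR_A; mR_B] = S·[w10; w11]:
  w00 = -1/2, w01 = -1/2, w10 = 0, w11 = 1/2

-1/2 -1/2 0 1/2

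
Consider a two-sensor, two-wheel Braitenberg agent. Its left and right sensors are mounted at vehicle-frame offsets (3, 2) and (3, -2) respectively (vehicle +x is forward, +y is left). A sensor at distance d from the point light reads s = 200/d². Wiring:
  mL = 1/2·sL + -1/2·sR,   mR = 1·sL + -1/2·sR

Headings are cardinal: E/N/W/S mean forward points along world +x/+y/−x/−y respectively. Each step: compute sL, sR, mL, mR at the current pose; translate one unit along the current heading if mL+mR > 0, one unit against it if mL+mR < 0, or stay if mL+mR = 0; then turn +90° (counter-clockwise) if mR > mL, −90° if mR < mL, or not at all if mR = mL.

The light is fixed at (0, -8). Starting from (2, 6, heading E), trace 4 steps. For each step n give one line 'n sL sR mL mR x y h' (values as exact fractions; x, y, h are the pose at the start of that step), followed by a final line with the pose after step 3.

n=0: pose=(2,6,E); sL=200/281, sR=200/169; mL=-11200/47489, mR=5700/47489; mL+mR=-5500/47489 → advance -1; mR−mL=100/281 → turn +1·90°
n=1: pose=(1,6,N); sL=20/29, sR=100/149; mL=40/4321, mR=1530/4321; mL+mR=1570/4321 → advance +1; mR−mL=10/29 → turn +1·90°
n=2: pose=(1,7,W); sL=200/173, sR=200/293; mL=12000/50689, mR=41300/50689; mL+mR=53300/50689 → advance +1; mR−mL=100/173 → turn +1·90°
n=3: pose=(0,7,S); sL=50/37, sR=50/37; mL=0, mR=25/37; mL+mR=25/37 → advance +1; mR−mL=25/37 → turn +1·90°

0 200/281 200/169 -11200/47489 5700/47489 2 6 E
1 20/29 100/149 40/4321 1530/4321 1 6 N
2 200/173 200/293 12000/50689 41300/50689 1 7 W
3 50/37 50/37 0 25/37 0 7 S
final 0 6 E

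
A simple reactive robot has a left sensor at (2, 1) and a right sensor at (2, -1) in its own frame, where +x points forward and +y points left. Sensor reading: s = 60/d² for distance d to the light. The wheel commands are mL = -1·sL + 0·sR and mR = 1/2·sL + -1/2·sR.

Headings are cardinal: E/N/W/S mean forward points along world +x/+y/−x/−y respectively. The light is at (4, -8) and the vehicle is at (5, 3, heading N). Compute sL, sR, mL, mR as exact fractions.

60/169 60/173 -60/169 120/29237

left sensor world pos  = (4, 5); dL² = 169
right sensor world pos = (6, 5); dR² = 173
sL = 60/169 = 60/169
sR = 60/173 = 60/173
mL = -1·sL + 0·sR = -60/169
mR = 1/2·sL + -1/2·sR = 120/29237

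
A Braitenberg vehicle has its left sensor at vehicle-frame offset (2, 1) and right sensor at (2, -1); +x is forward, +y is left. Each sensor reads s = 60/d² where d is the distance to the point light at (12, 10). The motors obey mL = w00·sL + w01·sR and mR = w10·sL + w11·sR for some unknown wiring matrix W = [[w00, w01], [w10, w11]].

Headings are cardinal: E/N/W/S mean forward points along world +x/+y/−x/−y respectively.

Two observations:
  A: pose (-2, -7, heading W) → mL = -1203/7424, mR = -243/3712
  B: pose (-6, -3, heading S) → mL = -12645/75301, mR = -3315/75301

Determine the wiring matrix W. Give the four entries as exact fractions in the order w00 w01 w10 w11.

-1 -1/2 1/2 -1

obs A: pose=(-2,-7,W) → sL=3/29, sR=15/128, mL=-1203/7424, mR=-243/3712
obs B: pose=(-6,-3,S) → sL=30/257, sR=30/293, mL=-12645/75301, mR=-3315/75301
sensor matrix S = [[3/29, 15/128], [30/257, 30/293]]; det S = -431505/139758656
solve [mL_A; mL_B] = S·[w00; w01] and [mR_A; mR_B] = S·[w10; w11]:
  w00 = -1, w01 = -1/2, w10 = 1/2, w11 = -1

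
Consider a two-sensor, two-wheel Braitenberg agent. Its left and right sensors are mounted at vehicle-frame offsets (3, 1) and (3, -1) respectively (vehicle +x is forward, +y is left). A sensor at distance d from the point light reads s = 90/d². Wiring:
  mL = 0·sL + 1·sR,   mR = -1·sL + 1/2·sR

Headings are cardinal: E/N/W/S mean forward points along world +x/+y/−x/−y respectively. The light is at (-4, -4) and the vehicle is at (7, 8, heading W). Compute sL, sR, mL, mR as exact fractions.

left sensor world pos  = (4, 7); dL² = 185
right sensor world pos = (4, 9); dR² = 233
sL = 90/185 = 18/37
sR = 90/233 = 90/233
mL = 0·sL + 1·sR = 90/233
mR = -1·sL + 1/2·sR = -2529/8621

18/37 90/233 90/233 -2529/8621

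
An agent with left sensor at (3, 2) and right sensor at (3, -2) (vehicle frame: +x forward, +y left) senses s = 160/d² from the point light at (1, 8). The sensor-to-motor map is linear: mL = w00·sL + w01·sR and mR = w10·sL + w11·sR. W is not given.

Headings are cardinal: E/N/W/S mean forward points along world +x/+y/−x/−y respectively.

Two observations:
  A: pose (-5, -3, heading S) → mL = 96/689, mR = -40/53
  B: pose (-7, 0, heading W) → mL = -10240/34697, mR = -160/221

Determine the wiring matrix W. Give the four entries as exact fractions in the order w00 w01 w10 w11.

obs A: pose=(-5,-3,S) → sL=40/53, sR=8/13, mL=96/689, mR=-40/53
obs B: pose=(-7,0,W) → sL=160/221, sR=160/157, mL=-10240/34697, mR=-160/221
sensor matrix S = [[40/53, 8/13], [160/221, 160/157]]; det S = 7736320/23906233
solve [mL_A; mL_B] = S·[w00; w01] and [mR_A; mR_B] = S·[w10; w11]:
  w00 = 1, w01 = -1, w10 = -1, w11 = 0

1 -1 -1 0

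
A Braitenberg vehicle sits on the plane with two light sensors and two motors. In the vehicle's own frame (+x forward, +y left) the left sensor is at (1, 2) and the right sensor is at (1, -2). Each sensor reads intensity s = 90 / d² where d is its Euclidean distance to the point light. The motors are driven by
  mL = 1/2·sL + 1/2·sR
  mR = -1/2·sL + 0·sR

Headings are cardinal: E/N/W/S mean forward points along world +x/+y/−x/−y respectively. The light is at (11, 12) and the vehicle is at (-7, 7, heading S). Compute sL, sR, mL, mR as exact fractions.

left sensor world pos  = (-5, 6); dL² = 292
right sensor world pos = (-9, 6); dR² = 436
sL = 90/292 = 45/146
sR = 90/436 = 45/218
mL = 1/2·sL + 1/2·sR = 4095/15914
mR = -1/2·sL + 0·sR = -45/292

45/146 45/218 4095/15914 -45/292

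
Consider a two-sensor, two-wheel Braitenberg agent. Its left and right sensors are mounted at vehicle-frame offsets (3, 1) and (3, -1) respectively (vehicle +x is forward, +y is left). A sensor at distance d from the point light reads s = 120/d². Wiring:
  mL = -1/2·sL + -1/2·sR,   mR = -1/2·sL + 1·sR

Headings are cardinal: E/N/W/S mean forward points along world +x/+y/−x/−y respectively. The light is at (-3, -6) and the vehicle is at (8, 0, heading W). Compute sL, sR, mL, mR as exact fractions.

120/89 120/113 -12120/10057 3900/10057

left sensor world pos  = (5, -1); dL² = 89
right sensor world pos = (5, 1); dR² = 113
sL = 120/89 = 120/89
sR = 120/113 = 120/113
mL = -1/2·sL + -1/2·sR = -12120/10057
mR = -1/2·sL + 1·sR = 3900/10057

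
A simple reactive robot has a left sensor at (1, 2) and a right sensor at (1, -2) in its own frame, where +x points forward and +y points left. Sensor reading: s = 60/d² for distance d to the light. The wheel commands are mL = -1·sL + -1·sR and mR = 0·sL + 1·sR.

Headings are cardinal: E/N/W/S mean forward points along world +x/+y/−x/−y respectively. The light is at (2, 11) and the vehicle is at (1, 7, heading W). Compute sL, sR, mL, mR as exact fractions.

3/2 15/2 -9 15/2

left sensor world pos  = (0, 5); dL² = 40
right sensor world pos = (0, 9); dR² = 8
sL = 60/40 = 3/2
sR = 60/8 = 15/2
mL = -1·sL + -1·sR = -9
mR = 0·sL + 1·sR = 15/2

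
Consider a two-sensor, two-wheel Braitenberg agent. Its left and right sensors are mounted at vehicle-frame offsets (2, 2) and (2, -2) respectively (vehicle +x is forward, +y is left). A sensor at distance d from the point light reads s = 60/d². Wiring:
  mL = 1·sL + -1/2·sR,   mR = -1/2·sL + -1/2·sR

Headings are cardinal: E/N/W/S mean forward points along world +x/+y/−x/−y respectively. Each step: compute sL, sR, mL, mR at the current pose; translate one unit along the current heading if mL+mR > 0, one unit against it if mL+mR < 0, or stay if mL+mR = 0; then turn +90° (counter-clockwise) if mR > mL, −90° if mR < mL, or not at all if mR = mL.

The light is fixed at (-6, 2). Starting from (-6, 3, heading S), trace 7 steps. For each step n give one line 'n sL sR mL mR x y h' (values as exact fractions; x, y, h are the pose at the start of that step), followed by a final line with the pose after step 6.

n=0: pose=(-6,3,S); sL=12, sR=12; mL=6, mR=-12; mL+mR=-6 → advance -1; mR−mL=-18 → turn -1·90°
n=1: pose=(-6,4,W); sL=15, sR=3; mL=27/2, mR=-9; mL+mR=9/2 → advance +1; mR−mL=-45/2 → turn -1·90°
n=2: pose=(-7,4,N); sL=12/5, sR=60/17; mL=54/85, mR=-252/85; mL+mR=-198/85 → advance -1; mR−mL=-18/5 → turn -1·90°
n=3: pose=(-7,3,E); sL=6, sR=30; mL=-9, mR=-18; mL+mR=-27 → advance -1; mR−mL=-9 → turn -1·90°
n=4: pose=(-8,3,S); sL=60, sR=60/17; mL=990/17, mR=-540/17; mL+mR=450/17 → advance +1; mR−mL=-90 → turn -1·90°
n=5: pose=(-8,2,W); sL=3, sR=3; mL=3/2, mR=-3; mL+mR=-3/2 → advance -1; mR−mL=-9/2 → turn -1·90°
n=6: pose=(-7,2,N); sL=60/13, sR=12; mL=-18/13, mR=-108/13; mL+mR=-126/13 → advance -1; mR−mL=-90/13 → turn -1·90°

0 12 12 6 -12 -6 3 S
1 15 3 27/2 -9 -6 4 W
2 12/5 60/17 54/85 -252/85 -7 4 N
3 6 30 -9 -18 -7 3 E
4 60 60/17 990/17 -540/17 -8 3 S
5 3 3 3/2 -3 -8 2 W
6 60/13 12 -18/13 -108/13 -7 2 N
final -7 1 E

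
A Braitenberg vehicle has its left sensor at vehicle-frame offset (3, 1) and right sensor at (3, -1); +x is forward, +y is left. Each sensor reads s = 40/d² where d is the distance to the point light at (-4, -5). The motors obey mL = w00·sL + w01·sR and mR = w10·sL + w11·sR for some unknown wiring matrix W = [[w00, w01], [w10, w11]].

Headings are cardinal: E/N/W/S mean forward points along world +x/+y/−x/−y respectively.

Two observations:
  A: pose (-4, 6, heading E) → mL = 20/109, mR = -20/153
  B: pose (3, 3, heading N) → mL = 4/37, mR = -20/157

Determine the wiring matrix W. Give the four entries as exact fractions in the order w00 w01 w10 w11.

obs A: pose=(-4,6,E) → sL=40/153, sR=40/109, mL=20/109, mR=-20/153
obs B: pose=(3,3,N) → sL=40/157, sR=8/37, mL=4/37, mR=-20/157
sensor matrix S = [[40/153, 40/109], [40/157, 8/37]]; det S = -3581440/96876693
solve [mL_A; mL_B] = S·[w00; w01] and [mR_A; mR_B] = S·[w10; w11]:
  w00 = 0, w01 = 1/2, w10 = -1/2, w11 = 0

0 1/2 -1/2 0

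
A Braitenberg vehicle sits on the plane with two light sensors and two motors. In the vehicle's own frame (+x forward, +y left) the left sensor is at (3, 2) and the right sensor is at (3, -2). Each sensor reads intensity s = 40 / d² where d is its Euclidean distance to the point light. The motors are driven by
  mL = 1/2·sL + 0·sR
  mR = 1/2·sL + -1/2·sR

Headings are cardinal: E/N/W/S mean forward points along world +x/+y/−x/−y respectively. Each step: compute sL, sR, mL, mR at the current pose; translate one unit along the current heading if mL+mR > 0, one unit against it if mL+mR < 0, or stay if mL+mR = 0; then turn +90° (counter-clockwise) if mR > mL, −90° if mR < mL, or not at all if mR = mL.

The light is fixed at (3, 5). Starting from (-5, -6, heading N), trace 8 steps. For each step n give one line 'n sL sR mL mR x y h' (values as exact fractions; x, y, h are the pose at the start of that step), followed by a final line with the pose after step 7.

n=0: pose=(-5,-6,N); sL=10/41, sR=2/5; mL=5/41, mR=-16/205; mL+mR=9/205 → advance +1; mR−mL=-1/5 → turn -1·90°
n=1: pose=(-5,-5,E); sL=40/89, sR=40/169; mL=20/89, mR=1600/15041; mL+mR=4980/15041 → advance +1; mR−mL=-20/169 → turn -1·90°
n=2: pose=(-4,-5,S); sL=20/97, sR=4/25; mL=10/97, mR=56/2425; mL+mR=306/2425 → advance +1; mR−mL=-2/25 → turn -1·90°
n=3: pose=(-4,-6,W); sL=40/269, sR=40/181; mL=20/269, mR=-1760/48689; mL+mR=1860/48689 → advance +1; mR−mL=-20/181 → turn -1·90°
n=4: pose=(-5,-6,N); sL=10/41, sR=2/5; mL=5/41, mR=-16/205; mL+mR=9/205 → advance +1; mR−mL=-1/5 → turn -1·90°
n=5: pose=(-5,-5,E); sL=40/89, sR=40/169; mL=20/89, mR=1600/15041; mL+mR=4980/15041 → advance +1; mR−mL=-20/169 → turn -1·90°
n=6: pose=(-4,-5,S); sL=20/97, sR=4/25; mL=10/97, mR=56/2425; mL+mR=306/2425 → advance +1; mR−mL=-2/25 → turn -1·90°
n=7: pose=(-4,-6,W); sL=40/269, sR=40/181; mL=20/269, mR=-1760/48689; mL+mR=1860/48689 → advance +1; mR−mL=-20/181 → turn -1·90°

0 10/41 2/5 5/41 -16/205 -5 -6 N
1 40/89 40/169 20/89 1600/15041 -5 -5 E
2 20/97 4/25 10/97 56/2425 -4 -5 S
3 40/269 40/181 20/269 -1760/48689 -4 -6 W
4 10/41 2/5 5/41 -16/205 -5 -6 N
5 40/89 40/169 20/89 1600/15041 -5 -5 E
6 20/97 4/25 10/97 56/2425 -4 -5 S
7 40/269 40/181 20/269 -1760/48689 -4 -6 W
final -5 -6 N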